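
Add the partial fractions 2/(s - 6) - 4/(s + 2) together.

Common denominator (s - 6)(s + 2). Numerator: 2(s + 2) - 4(s - 6) = (2s + 4) - (4s - 24) = -2s + 28
Result: (-2s + 28)/[(s - 6)(s + 2)]


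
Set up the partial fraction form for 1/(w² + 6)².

Repeated quadratic factor: (Pw + Q)/(w² + 6) + (Rw + S)/(w² + 6)²


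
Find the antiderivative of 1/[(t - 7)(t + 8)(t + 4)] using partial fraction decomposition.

Cover-up: α = 1/165, β = 1/60, γ = -1/44. Decomposition: (1/165)/(t - 7) + (1/60)/(t + 8) - (1/44)/(t + 4). Integrate each term: (1/165) ln|(t - 7)| + (1/60) ln|(t + 8)| - (1/44) ln|(t + 4)| + C


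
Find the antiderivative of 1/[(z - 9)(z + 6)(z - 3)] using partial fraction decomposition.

Cover-up: α = 1/90, β = 1/135, γ = -1/54. Decomposition: (1/90)/(z - 9) + (1/135)/(z + 6) - (1/54)/(z - 3). Integrate each term: (1/90) ln|(z - 9)| + (1/135) ln|(z + 6)| - (1/54) ln|(z - 3)| + C


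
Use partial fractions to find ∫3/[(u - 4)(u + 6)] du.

Decompose: 3/[(u - 4)(u + 6)] = (3/10)/(u - 4) - (3/10)/(u + 6). Integrate each term: (3/10) ln|(u - 4)| - (3/10) ln|(u + 6)| + C


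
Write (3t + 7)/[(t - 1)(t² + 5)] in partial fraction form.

At t=1: P = (3·1 + 7)/(1² + 5) = 5/3. Q = -P = -5/3, R = 3 - 1·P = 4/3
Result: (5/3)/(t - 1) - ((5/3)t - 4/3)/(t² + 5)


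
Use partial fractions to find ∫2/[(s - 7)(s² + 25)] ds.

Cover-up at s=7: A = 2/(7²+25) = 1/37. Coeff matching: B = -1/37, C = -7/37. Decomposition: (1/37)/(s - 7) - ((1/37)s + 7/37)/(s² + 25). Integrate: linear → ln, quadratic → (1/2)ln + arctan: (1/37) ln|(s - 7)| - (1/74) ln(s² + 25) - (7/185) arctan(s/5) + C


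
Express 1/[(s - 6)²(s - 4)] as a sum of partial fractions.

Cover-up at s=4: C = 1/(4 - 6)² = 1/4. Cover-up at s=6: B = 1/(6 - 4) = 1/2. Comparing s² coeff: A = -C = -1/4
Result: (-1/4)/(s - 6) + (1/2)/(s - 6)² + (1/4)/(s - 4)


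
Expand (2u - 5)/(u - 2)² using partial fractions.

(2u - 5) = P(u - 2) + Q. At u = 2: Q = 2·2 - 5 = -1. Coeff of u: P = 2
Result: 2/(u - 2) - 1/(u - 2)²


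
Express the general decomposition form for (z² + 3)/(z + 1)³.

Repeated linear factor (power 3): α/(z + 1) + β/(z + 1)² + γ/(z + 1)³


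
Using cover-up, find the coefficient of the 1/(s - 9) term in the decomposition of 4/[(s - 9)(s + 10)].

Cover (s - 9), set s=9: 4/((s + 10) at s=9) = 4/(19) = 4/19


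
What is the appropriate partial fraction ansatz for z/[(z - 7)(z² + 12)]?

Linear + irreducible quadratic: α/(z - 7) + (βz + γ)/(z² + 12)


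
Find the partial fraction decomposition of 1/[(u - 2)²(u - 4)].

Cover-up at u=4: C = 1/(4 - 2)² = 1/4. Cover-up at u=2: B = 1/(2 - 4) = -1/2. Comparing u² coeff: A = -C = -1/4
Result: (-1/4)/(u - 2) - (1/2)/(u - 2)² + (1/4)/(u - 4)


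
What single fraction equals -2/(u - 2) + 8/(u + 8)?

Common denominator (u - 2)(u + 8). Numerator: -2(u + 8) + 8(u - 2) = (-2u - 16) + (8u - 16) = 6u - 32
Result: (6u - 32)/[(u - 2)(u + 8)]


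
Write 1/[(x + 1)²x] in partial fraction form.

Cover-up at x=0: R = 1/(0 + 1)² = 1. Cover-up at x=-1: Q = 1/(-1 - 0) = -1. Comparing x² coeff: P = -R = -1
Result: -1/(x + 1) - 1/(x + 1)² + 1/x


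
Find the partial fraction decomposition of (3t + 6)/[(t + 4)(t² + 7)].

At t=-4: α = (3·(-4) + 6)/((-4)² + 7) = -6/23. β = -α = 6/23, γ = 3 - (-4)·α = 45/23
Result: (-6/23)/(t + 4) + ((6/23)t + 45/23)/(t² + 7)


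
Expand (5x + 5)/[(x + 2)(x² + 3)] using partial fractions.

At x=-2: P = (5·(-2) + 5)/((-2)² + 3) = -5/7. Q = -P = 5/7, R = 5 - (-2)·P = 25/7
Result: (-5/7)/(x + 2) + ((5/7)x + 25/7)/(x² + 3)


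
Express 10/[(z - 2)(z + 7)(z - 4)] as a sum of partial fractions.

Using cover-up method: α = -5/9, β = 10/99, γ = 5/11
Result: (-5/9)/(z - 2) + (10/99)/(z + 7) + (5/11)/(z - 4)


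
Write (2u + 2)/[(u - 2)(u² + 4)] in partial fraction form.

At u=2: α = (2·2 + 2)/(2² + 4) = 3/4. β = -α = -3/4, γ = 2 - 2·α = 1/2
Result: (3/4)/(u - 2) - ((3/4)u - 1/2)/(u² + 4)


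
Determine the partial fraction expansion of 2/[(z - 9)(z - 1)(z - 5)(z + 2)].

Using Heaviside cover-up: (1/176)/(z - 9) + (1/48)/(z - 1) - (1/56)/(z - 5) - (2/231)/(z + 2)


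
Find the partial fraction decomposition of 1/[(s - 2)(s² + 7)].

Cover-up at s = 2: α = 1/(2² + 7) = 1/11. Then β = -α = -1/11, γ = -α·(0 + 2) = -2/11
Result: (1/11)/(s - 2) - ((1/11)s + 2/11)/(s² + 7)


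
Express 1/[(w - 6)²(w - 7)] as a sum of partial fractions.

Cover-up at w=7: γ = 1/(7 - 6)² = 1. Cover-up at w=6: β = 1/(6 - 7) = -1. Comparing w² coeff: α = -γ = -1
Result: -1/(w - 6) - 1/(w - 6)² + 1/(w - 7)


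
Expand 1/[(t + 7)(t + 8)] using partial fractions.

1/(t + 7)(t + 8) = A/(t + 7) + B/(t + 8). A = 1/(-7 + 8) = 1, B = 1/(-8 + 7) = -1
Result: 1/(t + 7) - 1/(t + 8)


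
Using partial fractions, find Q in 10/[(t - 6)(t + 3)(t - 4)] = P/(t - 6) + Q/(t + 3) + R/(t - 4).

Cover-up at t = -3: Q = 10/[(-3 - 6)(-3 - 4)] = 10/[(-9)(-7)] = 10/63


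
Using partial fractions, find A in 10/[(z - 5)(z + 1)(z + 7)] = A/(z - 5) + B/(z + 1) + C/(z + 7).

Cover-up at z = 5: A = 10/[(5 + 1)(5 + 7)] = 10/[(6)(12)] = 10/72 = 5/36


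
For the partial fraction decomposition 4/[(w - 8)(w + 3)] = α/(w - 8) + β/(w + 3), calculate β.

Cover-up at w = -3: β = 4/(-3 - 8) = -4/11


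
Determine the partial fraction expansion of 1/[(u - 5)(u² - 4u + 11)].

Cover-up at u = 5: A = 1/(5² - 4·5 + 11) = 1/16. Then B = -A = -1/16, C = -A·(-4 + 5) = -1/16
Result: (1/16)/(u - 5) - ((1/16)u + 1/16)/(u² - 4u + 11)


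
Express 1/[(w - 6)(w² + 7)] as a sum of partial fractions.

Cover-up at w = 6: P = 1/(6² + 7) = 1/43. Then Q = -P = -1/43, R = -P·(0 + 6) = -6/43
Result: (1/43)/(w - 6) - ((1/43)w + 6/43)/(w² + 7)


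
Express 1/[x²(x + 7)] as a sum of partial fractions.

Cover-up at x=-7: C = 1/(-7 - 0)² = 1/49. Cover-up at x=0: B = 1/(0 + 7) = 1/7. Comparing x² coeff: A = -C = -1/49
Result: (-1/49)/x + (1/7)/x² + (1/49)/(x + 7)


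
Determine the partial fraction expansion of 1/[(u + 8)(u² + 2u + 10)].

Cover-up at u = -8: P = 1/((-8)² + 2·(-8) + 10) = 1/58. Then Q = -P = -1/58, R = -P·(2 - 8) = 3/29
Result: (1/58)/(u + 8) - ((1/58)u - 3/29)/(u² + 2u + 10)


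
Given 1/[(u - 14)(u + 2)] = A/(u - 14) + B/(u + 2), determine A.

Cover-up at u = 14: A = 1/(14 + 2) = 1/16


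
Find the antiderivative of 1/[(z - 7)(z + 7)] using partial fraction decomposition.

Decompose: 1/[(z - 7)(z + 7)] = (1/14)/(z - 7) - (1/14)/(z + 7). Integrate each term: (1/14) ln|(z - 7)| - (1/14) ln|(z + 7)| + C


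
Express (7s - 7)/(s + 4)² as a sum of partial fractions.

(7s - 7) = P(s + 4) + Q. At s = -4: Q = 7·(-4) - 7 = -35. Coeff of s: P = 7
Result: 7/(s + 4) - 35/(s + 4)²


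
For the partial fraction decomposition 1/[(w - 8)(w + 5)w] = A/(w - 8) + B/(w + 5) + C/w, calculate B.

Cover-up at w = -5: B = 1/[(-5 - 8)(-5 - 0)] = 1/[(-13)(-5)] = 1/65


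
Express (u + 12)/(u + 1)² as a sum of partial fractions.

(u + 12) = A(u + 1) + B. At u = -1: B = 1·(-1) + 12 = 11. Coeff of u: A = 1
Result: 1/(u + 1) + 11/(u + 1)²


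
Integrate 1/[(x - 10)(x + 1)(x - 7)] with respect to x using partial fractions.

Cover-up: α = 1/33, β = 1/88, γ = -1/24. Decomposition: (1/33)/(x - 10) + (1/88)/(x + 1) - (1/24)/(x - 7). Integrate each term: (1/33) ln|(x - 10)| + (1/88) ln|(x + 1)| - (1/24) ln|(x - 7)| + C


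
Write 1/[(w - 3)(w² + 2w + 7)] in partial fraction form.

Cover-up at w = 3: A = 1/(3² + 2·3 + 7) = 1/22. Then B = -A = -1/22, C = -A·(2 + 3) = -5/22
Result: (1/22)/(w - 3) - ((1/22)w + 5/22)/(w² + 2w + 7)


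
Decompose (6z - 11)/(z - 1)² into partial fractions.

(6z - 11) = P(z - 1) + Q. At z = 1: Q = 6·1 - 11 = -5. Coeff of z: P = 6
Result: 6/(z - 1) - 5/(z - 1)²


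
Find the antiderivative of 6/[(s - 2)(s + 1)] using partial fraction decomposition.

Decompose: 6/[(s - 2)(s + 1)] = 2/(s - 2) - 2/(s + 1). Integrate each term: 2 ln|(s - 2)| - 2 ln|(s + 1)| + C


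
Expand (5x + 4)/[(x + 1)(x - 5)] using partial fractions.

At x=-1: A = (5·(-1) + 4)/(-1 - 5) = 1/6. At x=5: B = (5·5 + 4)/(5 + 1) = 29/6
Result: (1/6)/(x + 1) + (29/6)/(x - 5)


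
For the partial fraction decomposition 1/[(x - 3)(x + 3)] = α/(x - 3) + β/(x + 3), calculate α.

Cover-up at x = 3: α = 1/(3 + 3) = 1/6


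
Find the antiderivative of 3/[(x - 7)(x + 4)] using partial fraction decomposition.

Decompose: 3/[(x - 7)(x + 4)] = (3/11)/(x - 7) - (3/11)/(x + 4). Integrate each term: (3/11) ln|(x - 7)| - (3/11) ln|(x + 4)| + C


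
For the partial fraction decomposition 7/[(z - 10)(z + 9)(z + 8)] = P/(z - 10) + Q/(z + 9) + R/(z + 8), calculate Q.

Cover-up at z = -9: Q = 7/[(-9 - 10)(-9 + 8)] = 7/[(-19)(-1)] = 7/19


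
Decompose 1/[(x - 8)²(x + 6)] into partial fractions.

Cover-up at x=-6: C = 1/(-6 - 8)² = 1/196. Cover-up at x=8: B = 1/(8 + 6) = 1/14. Comparing x² coeff: A = -C = -1/196
Result: (-1/196)/(x - 8) + (1/14)/(x - 8)² + (1/196)/(x + 6)


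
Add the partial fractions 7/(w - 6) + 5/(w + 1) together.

Common denominator (w - 6)(w + 1). Numerator: 7(w + 1) + 5(w - 6) = (7w + 7) + (5w - 30) = 12w - 23
Result: (12w - 23)/[(w - 6)(w + 1)]


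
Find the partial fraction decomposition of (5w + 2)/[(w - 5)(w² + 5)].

At w=5: P = (5·5 + 2)/(5² + 5) = 9/10. Q = -P = -9/10, R = 5 - 5·P = 1/2
Result: (9/10)/(w - 5) - ((9/10)w - 1/2)/(w² + 5)


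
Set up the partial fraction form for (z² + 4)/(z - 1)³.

Repeated linear factor (power 3): A/(z - 1) + B/(z - 1)² + C/(z - 1)³


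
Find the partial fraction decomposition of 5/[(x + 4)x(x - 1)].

Using cover-up method: P = 1/4, Q = -5/4, R = 1
Result: (1/4)/(x + 4) - (5/4)/x + 1/(x - 1)


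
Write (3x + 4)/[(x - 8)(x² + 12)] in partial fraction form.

At x=8: P = (3·8 + 4)/(8² + 12) = 7/19. Q = -P = -7/19, R = 3 - 8·P = 1/19
Result: (7/19)/(x - 8) - ((7/19)x - 1/19)/(x² + 12)


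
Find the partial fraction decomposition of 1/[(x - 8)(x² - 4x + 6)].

Cover-up at x = 8: P = 1/(8² - 4·8 + 6) = 1/38. Then Q = -P = -1/38, R = -P·(-4 + 8) = -2/19
Result: (1/38)/(x - 8) - ((1/38)x + 2/19)/(x² - 4x + 6)


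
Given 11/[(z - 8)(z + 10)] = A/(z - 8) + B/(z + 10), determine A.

Cover-up at z = 8: A = 11/(8 + 10) = 11/18


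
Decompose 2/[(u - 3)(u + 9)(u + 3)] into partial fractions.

Using cover-up method: P = 1/36, Q = 1/36, R = -1/18
Result: (1/36)/(u - 3) + (1/36)/(u + 9) - (1/18)/(u + 3)


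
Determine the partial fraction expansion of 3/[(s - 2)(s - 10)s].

Using cover-up method: A = -3/16, B = 3/80, C = 3/20
Result: (-3/16)/(s - 2) + (3/80)/(s - 10) + (3/20)/s


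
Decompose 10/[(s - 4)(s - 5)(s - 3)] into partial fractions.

Using cover-up method: A = -10, B = 5, C = 5
Result: -10/(s - 4) + 5/(s - 5) + 5/(s - 3)


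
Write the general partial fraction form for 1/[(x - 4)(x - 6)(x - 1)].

Three distinct linear factors: α/(x - 4) + β/(x - 6) + γ/(x - 1)


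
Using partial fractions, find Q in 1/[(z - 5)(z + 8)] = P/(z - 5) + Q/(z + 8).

Cover-up at z = -8: Q = 1/(-8 - 5) = -1/13


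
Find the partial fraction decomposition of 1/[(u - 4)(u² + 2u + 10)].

Cover-up at u = 4: α = 1/(4² + 2·4 + 10) = 1/34. Then β = -α = -1/34, γ = -α·(2 + 4) = -3/17
Result: (1/34)/(u - 4) - ((1/34)u + 3/17)/(u² + 2u + 10)


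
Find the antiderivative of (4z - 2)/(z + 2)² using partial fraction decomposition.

Decompose: A = 4, B = 4·(-2) - 2 = -10, so (4z - 2)/(z + 2)² = 4/(z + 2) - 10/(z + 2)². Integrate: ∫ A/(z + 2) dz = 4 ln|(z + 2)|; ∫ B/(z + 2)² dz = 10/(z + 2). Sum: 4 ln|(z + 2)| + 10/(z + 2) + C


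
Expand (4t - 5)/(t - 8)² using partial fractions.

(4t - 5) = α(t - 8) + β. At t = 8: β = 4·8 - 5 = 27. Coeff of t: α = 4
Result: 4/(t - 8) + 27/(t - 8)²


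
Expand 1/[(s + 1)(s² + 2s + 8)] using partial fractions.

Cover-up at s = -1: A = 1/((-1)² + 2·(-1) + 8) = 1/7. Then B = -A = -1/7, C = -A·(2 - 1) = -1/7
Result: (1/7)/(s + 1) - ((1/7)s + 1/7)/(s² + 2s + 8)


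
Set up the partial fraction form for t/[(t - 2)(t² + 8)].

Linear + irreducible quadratic: A/(t - 2) + (Bt + C)/(t² + 8)


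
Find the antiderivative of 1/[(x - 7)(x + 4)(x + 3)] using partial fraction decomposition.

Cover-up: A = 1/110, B = 1/11, C = -1/10. Decomposition: (1/110)/(x - 7) + (1/11)/(x + 4) - (1/10)/(x + 3). Integrate each term: (1/110) ln|(x - 7)| + (1/11) ln|(x + 4)| - (1/10) ln|(x + 3)| + C


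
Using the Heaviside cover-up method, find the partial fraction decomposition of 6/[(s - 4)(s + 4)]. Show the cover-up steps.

Cover (s - 4): set s=4, get P = 6/(4 + 4) = 3/4. Cover (s + 4): set s=-4, get Q = 6/(-4 - 4) = -3/4.
Result: (3/4)/(s - 4) - (3/4)/(s + 4)


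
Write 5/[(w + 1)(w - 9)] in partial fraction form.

5/(w + 1)(w - 9) = P/(w + 1) + Q/(w - 9). P = 5/(-1 - 9) = -1/2, Q = 5/(9 + 1) = 1/2
Result: (-1/2)/(w + 1) + (1/2)/(w - 9)


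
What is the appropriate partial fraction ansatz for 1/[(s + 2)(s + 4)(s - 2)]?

Three distinct linear factors: P/(s + 2) + Q/(s + 4) + R/(s - 2)


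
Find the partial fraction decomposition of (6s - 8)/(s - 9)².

(6s - 8) = α(s - 9) + β. At s = 9: β = 6·9 - 8 = 46. Coeff of s: α = 6
Result: 6/(s - 9) + 46/(s - 9)²


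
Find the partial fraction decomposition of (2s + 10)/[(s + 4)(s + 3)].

At s=-4: P = (2·(-4) + 10)/(-4 + 3) = -2. At s=-3: Q = (2·(-3) + 10)/(-3 + 4) = 4
Result: -2/(s + 4) + 4/(s + 3)


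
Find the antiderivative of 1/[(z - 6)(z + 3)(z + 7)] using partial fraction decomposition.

Cover-up: A = 1/117, B = -1/36, C = 1/52. Decomposition: (1/117)/(z - 6) - (1/36)/(z + 3) + (1/52)/(z + 7). Integrate each term: (1/117) ln|(z - 6)| - (1/36) ln|(z + 3)| + (1/52) ln|(z + 7)| + C


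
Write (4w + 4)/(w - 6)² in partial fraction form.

(4w + 4) = α(w - 6) + β. At w = 6: β = 4·6 + 4 = 28. Coeff of w: α = 4
Result: 4/(w - 6) + 28/(w - 6)²


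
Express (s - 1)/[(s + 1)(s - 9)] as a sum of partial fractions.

At s=-1: A = (1·(-1) - 1)/(-1 - 9) = 1/5. At s=9: B = (1·9 - 1)/(9 + 1) = 4/5
Result: (1/5)/(s + 1) + (4/5)/(s - 9)


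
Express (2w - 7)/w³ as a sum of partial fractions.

(2w - 7) = Aw² + Bw + C. At w = 0: C = 2·0 - 7 = -7. Coefficients: A = 0, B = 2
Result: 2/w² - 7/w³


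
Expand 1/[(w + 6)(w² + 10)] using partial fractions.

Cover-up at w = -6: α = 1/((-6)² + 10) = 1/46. Then β = -α = -1/46, γ = -α·(0 - 6) = 3/23
Result: (1/46)/(w + 6) - ((1/46)w - 3/23)/(w² + 10)


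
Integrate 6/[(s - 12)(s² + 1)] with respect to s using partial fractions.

Cover-up at s=12: A = 6/(12²+1) = 6/145. Coeff matching: B = -6/145, C = -72/145. Decomposition: (6/145)/(s - 12) - ((6/145)s + 72/145)/(s² + 1). Integrate: linear → ln, quadratic → (1/2)ln + arctan: (6/145) ln|(s - 12)| - (3/145) ln(s² + 1) - (72/145) arctan(s) + C


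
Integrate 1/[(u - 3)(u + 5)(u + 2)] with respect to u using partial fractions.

Cover-up: P = 1/40, Q = 1/24, R = -1/15. Decomposition: (1/40)/(u - 3) + (1/24)/(u + 5) - (1/15)/(u + 2). Integrate each term: (1/40) ln|(u - 3)| + (1/24) ln|(u + 5)| - (1/15) ln|(u + 2)| + C


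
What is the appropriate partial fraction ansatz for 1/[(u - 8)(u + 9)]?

Distinct linear factors: α/(u - 8) + β/(u + 9)


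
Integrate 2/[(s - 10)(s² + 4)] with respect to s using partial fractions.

Cover-up at s=10: P = 2/(10²+4) = 1/52. Coeff matching: Q = -1/52, R = -5/26. Decomposition: (1/52)/(s - 10) - ((1/52)s + 5/26)/(s² + 4). Integrate: linear → ln, quadratic → (1/2)ln + arctan: (1/52) ln|(s - 10)| - (1/104) ln(s² + 4) - (5/52) arctan(s/2) + C


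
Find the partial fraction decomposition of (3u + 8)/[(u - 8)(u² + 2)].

At u=8: P = (3·8 + 8)/(8² + 2) = 16/33. Q = -P = -16/33, R = 3 - 8·P = -29/33
Result: (16/33)/(u - 8) - ((16/33)u + 29/33)/(u² + 2)


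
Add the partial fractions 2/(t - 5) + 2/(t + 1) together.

Common denominator (t - 5)(t + 1). Numerator: 2(t + 1) + 2(t - 5) = (2t + 2) + (2t - 10) = 4t - 8
Result: (4t - 8)/[(t - 5)(t + 1)]


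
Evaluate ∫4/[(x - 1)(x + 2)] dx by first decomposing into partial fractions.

Decompose: 4/[(x - 1)(x + 2)] = (4/3)/(x - 1) - (4/3)/(x + 2). Integrate each term: (4/3) ln|(x - 1)| - (4/3) ln|(x + 2)| + C


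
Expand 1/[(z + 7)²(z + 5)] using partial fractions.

Cover-up at z=-5: R = 1/(-5 + 7)² = 1/4. Cover-up at z=-7: Q = 1/(-7 + 5) = -1/2. Comparing z² coeff: P = -R = -1/4
Result: (-1/4)/(z + 7) - (1/2)/(z + 7)² + (1/4)/(z + 5)


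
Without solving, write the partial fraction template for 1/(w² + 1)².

Repeated quadratic factor: (Aw + B)/(w² + 1) + (Cw + D)/(w² + 1)²


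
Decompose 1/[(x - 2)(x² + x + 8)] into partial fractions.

Cover-up at x = 2: A = 1/(2² + 1·2 + 8) = 1/14. Then B = -A = -1/14, C = -A·(1 + 2) = -3/14
Result: (1/14)/(x - 2) - ((1/14)x + 3/14)/(x² + x + 8)


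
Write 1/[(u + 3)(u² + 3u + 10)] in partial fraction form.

Cover-up at u = -3: P = 1/((-3)² + 3·(-3) + 10) = 1/10. Then Q = -P = -1/10, R = -P·(3 - 3) = 0
Result: (1/10)/(u + 3) - ((1/10)u)/(u² + 3u + 10)


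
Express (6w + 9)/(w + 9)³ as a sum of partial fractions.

(6w + 9) = A(w + 9)² + B(w + 9) + C. At w = -9: C = 6·(-9) + 9 = -45. Coefficients: A = 0, B = 6
Result: 6/(w + 9)² - 45/(w + 9)³


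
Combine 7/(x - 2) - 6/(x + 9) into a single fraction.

Common denominator (x - 2)(x + 9). Numerator: 7(x + 9) - 6(x - 2) = (7x + 63) - (6x - 12) = x + 75
Result: (x + 75)/[(x - 2)(x + 9)]


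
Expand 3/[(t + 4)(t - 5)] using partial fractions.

3/(t + 4)(t - 5) = P/(t + 4) + Q/(t - 5). P = 3/(-4 - 5) = -1/3, Q = 3/(5 + 4) = 1/3
Result: (-1/3)/(t + 4) + (1/3)/(t - 5)


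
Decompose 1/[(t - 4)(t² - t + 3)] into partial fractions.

Cover-up at t = 4: P = 1/(4² - 1·4 + 3) = 1/15. Then Q = -P = -1/15, R = -P·(-1 + 4) = -1/5
Result: (1/15)/(t - 4) - ((1/15)t + 1/5)/(t² - t + 3)


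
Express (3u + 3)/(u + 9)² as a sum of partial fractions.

(3u + 3) = α(u + 9) + β. At u = -9: β = 3·(-9) + 3 = -24. Coeff of u: α = 3
Result: 3/(u + 9) - 24/(u + 9)²


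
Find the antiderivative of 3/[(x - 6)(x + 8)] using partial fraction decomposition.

Decompose: 3/[(x - 6)(x + 8)] = (3/14)/(x - 6) - (3/14)/(x + 8). Integrate each term: (3/14) ln|(x - 6)| - (3/14) ln|(x + 8)| + C


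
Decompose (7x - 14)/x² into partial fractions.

(7x - 14) = Px + Q. At x = 0: Q = 7·0 - 14 = -14. Coeff of x: P = 7
Result: 7/x - 14/x²


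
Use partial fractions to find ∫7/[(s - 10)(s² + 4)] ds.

Cover-up at s=10: P = 7/(10²+4) = 7/104. Coeff matching: Q = -7/104, R = -35/52. Decomposition: (7/104)/(s - 10) - ((7/104)s + 35/52)/(s² + 4). Integrate: linear → ln, quadratic → (1/2)ln + arctan: (7/104) ln|(s - 10)| - (7/208) ln(s² + 4) - (35/104) arctan(s/2) + C


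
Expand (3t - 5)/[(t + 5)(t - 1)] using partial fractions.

At t=-5: α = (3·(-5) - 5)/(-5 - 1) = 10/3. At t=1: β = (3·1 - 5)/(1 + 5) = -1/3
Result: (10/3)/(t + 5) - (1/3)/(t - 1)


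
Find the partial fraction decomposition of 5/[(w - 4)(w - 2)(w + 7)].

Using cover-up method: P = 5/22, Q = -5/18, R = 5/99
Result: (5/22)/(w - 4) - (5/18)/(w - 2) + (5/99)/(w + 7)


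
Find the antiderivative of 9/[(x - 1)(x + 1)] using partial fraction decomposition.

Decompose: 9/[(x - 1)(x + 1)] = (9/2)/(x - 1) - (9/2)/(x + 1). Integrate each term: (9/2) ln|(x - 1)| - (9/2) ln|(x + 1)| + C


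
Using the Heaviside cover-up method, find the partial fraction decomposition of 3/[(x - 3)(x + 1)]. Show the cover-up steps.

Cover (x - 3): set x=3, get P = 3/(3 + 1) = 3/4. Cover (x + 1): set x=-1, get Q = 3/(-1 - 3) = -3/4.
Result: (3/4)/(x - 3) - (3/4)/(x + 1)


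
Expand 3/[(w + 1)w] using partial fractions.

3/(w + 1)w = A/(w + 1) + B/w. A = 3/(-1 - 0) = -3, B = 3/(0 + 1) = 3
Result: -3/(w + 1) + 3/w


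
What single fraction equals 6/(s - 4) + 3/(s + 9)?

Common denominator (s - 4)(s + 9). Numerator: 6(s + 9) + 3(s - 4) = (6s + 54) + (3s - 12) = 9s + 42
Result: (9s + 42)/[(s - 4)(s + 9)]


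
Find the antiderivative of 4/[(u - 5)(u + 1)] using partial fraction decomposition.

Decompose: 4/[(u - 5)(u + 1)] = (2/3)/(u - 5) - (2/3)/(u + 1). Integrate each term: (2/3) ln|(u - 5)| - (2/3) ln|(u + 1)| + C


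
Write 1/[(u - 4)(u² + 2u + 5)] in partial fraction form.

Cover-up at u = 4: P = 1/(4² + 2·4 + 5) = 1/29. Then Q = -P = -1/29, R = -P·(2 + 4) = -6/29
Result: (1/29)/(u - 4) - ((1/29)u + 6/29)/(u² + 2u + 5)


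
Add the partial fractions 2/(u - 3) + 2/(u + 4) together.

Common denominator (u - 3)(u + 4). Numerator: 2(u + 4) + 2(u - 3) = (2u + 8) + (2u - 6) = 4u + 2
Result: (4u + 2)/[(u - 3)(u + 4)]


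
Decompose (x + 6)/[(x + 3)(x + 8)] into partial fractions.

At x=-3: A = (1·(-3) + 6)/(-3 + 8) = 3/5. At x=-8: B = (1·(-8) + 6)/(-8 + 3) = 2/5
Result: (3/5)/(x + 3) + (2/5)/(x + 8)


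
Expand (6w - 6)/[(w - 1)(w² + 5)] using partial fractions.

At w=1: A = (6·1 - 6)/(1² + 5) = 0. B = -A = 0, C = 6 - 1·A = 6
Result: (6)/(w² + 5)


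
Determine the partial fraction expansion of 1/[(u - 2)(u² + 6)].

Cover-up at u = 2: A = 1/(2² + 6) = 1/10. Then B = -A = -1/10, C = -A·(0 + 2) = -1/5
Result: (1/10)/(u - 2) - ((1/10)u + 1/5)/(u² + 6)


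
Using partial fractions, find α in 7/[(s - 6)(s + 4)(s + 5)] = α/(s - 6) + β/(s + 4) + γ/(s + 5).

Cover-up at s = 6: α = 7/[(6 + 4)(6 + 5)] = 7/[(10)(11)] = 7/110


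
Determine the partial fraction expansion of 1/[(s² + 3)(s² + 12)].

Coefficient matching gives P = R = 0, Q = 1/(12-3) = 1/9, S = -Q = -1/9
Result: (1/9)/(s² + 3) - (1/9)/(s² + 12)


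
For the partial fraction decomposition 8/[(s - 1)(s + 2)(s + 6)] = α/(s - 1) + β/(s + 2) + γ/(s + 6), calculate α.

Cover-up at s = 1: α = 8/[(1 + 2)(1 + 6)] = 8/[(3)(7)] = 8/21


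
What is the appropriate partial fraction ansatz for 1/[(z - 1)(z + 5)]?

Distinct linear factors: P/(z - 1) + Q/(z + 5)


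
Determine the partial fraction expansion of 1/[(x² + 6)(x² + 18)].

Coefficient matching gives A = C = 0, B = 1/(18-6) = 1/12, D = -B = -1/12
Result: (1/12)/(x² + 6) - (1/12)/(x² + 18)


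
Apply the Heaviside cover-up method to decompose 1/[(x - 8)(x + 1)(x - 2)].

Cover (x - 8), x=8: P = 1/[(8 + 1)(8 - 2)] = 1/54. Cover (x + 1), x=-1: Q = 1/[(-1 - 8)(-1 - 2)] = 1/27. Cover (x - 2), x=2: R = 1/[(2 - 8)(2 + 1)] = -1/18.
Result: (1/54)/(x - 8) + (1/27)/(x + 1) - (1/18)/(x - 2)


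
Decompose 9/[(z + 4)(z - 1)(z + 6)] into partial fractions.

Using cover-up method: P = -9/10, Q = 9/35, R = 9/14
Result: (-9/10)/(z + 4) + (9/35)/(z - 1) + (9/14)/(z + 6)


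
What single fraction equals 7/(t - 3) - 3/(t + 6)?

Common denominator (t - 3)(t + 6). Numerator: 7(t + 6) - 3(t - 3) = (7t + 42) - (3t - 9) = 4t + 51
Result: (4t + 51)/[(t - 3)(t + 6)]


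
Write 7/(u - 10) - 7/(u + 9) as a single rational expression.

Common denominator (u - 10)(u + 9). Numerator: 7(u + 9) - 7(u - 10) = (7u + 63) - (7u - 70) = 133
Result: (133)/[(u - 10)(u + 9)]


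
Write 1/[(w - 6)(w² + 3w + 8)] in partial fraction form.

Cover-up at w = 6: A = 1/(6² + 3·6 + 8) = 1/62. Then B = -A = -1/62, C = -A·(3 + 6) = -9/62
Result: (1/62)/(w - 6) - ((1/62)w + 9/62)/(w² + 3w + 8)


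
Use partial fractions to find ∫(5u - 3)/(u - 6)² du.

Decompose: P = 5, Q = 5·6 - 3 = 27, so (5u - 3)/(u - 6)² = 5/(u - 6) + 27/(u - 6)². Integrate: ∫ P/(u - 6) du = 5 ln|(u - 6)|; ∫ Q/(u - 6)² du = -27/(u - 6). Sum: 5 ln|(u - 6)| - 27/(u - 6) + C


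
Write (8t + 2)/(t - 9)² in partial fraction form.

(8t + 2) = α(t - 9) + β. At t = 9: β = 8·9 + 2 = 74. Coeff of t: α = 8
Result: 8/(t - 9) + 74/(t - 9)²


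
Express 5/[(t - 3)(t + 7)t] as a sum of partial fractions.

Using cover-up method: A = 1/6, B = 1/14, C = -5/21
Result: (1/6)/(t - 3) + (1/14)/(t + 7) - (5/21)/t


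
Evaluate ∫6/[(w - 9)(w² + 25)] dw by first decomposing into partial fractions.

Cover-up at w=9: A = 6/(9²+25) = 3/53. Coeff matching: B = -3/53, C = -27/53. Decomposition: (3/53)/(w - 9) - ((3/53)w + 27/53)/(w² + 25). Integrate: linear → ln, quadratic → (1/2)ln + arctan: (3/53) ln|(w - 9)| - (3/106) ln(w² + 25) - (27/265) arctan(w/5) + C


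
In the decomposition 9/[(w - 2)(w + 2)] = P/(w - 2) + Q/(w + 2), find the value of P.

Cover-up at w = 2: P = 9/(2 + 2) = 9/4


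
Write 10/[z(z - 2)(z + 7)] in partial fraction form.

Using cover-up method: α = -5/7, β = 5/9, γ = 10/63
Result: (-5/7)/z + (5/9)/(z - 2) + (10/63)/(z + 7)


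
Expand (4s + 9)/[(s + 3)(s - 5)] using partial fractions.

At s=-3: A = (4·(-3) + 9)/(-3 - 5) = 3/8. At s=5: B = (4·5 + 9)/(5 + 3) = 29/8
Result: (3/8)/(s + 3) + (29/8)/(s - 5)


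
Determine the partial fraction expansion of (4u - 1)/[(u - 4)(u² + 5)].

At u=4: P = (4·4 - 1)/(4² + 5) = 5/7. Q = -P = -5/7, R = 4 - 4·P = 8/7
Result: (5/7)/(u - 4) - ((5/7)u - 8/7)/(u² + 5)


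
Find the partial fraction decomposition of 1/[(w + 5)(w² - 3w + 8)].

Cover-up at w = -5: P = 1/((-5)² - 3·(-5) + 8) = 1/48. Then Q = -P = -1/48, R = -P·(-3 - 5) = 1/6
Result: (1/48)/(w + 5) - ((1/48)w - 1/6)/(w² - 3w + 8)


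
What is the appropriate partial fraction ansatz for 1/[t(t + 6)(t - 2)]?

Three distinct linear factors: P/t + Q/(t + 6) + R/(t - 2)


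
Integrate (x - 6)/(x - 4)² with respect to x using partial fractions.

Decompose: α = 1, β = 1·4 - 6 = -2, so (x - 6)/(x - 4)² = 1/(x - 4) - 2/(x - 4)². Integrate: ∫ α/(x - 4) dx = ln|(x - 4)|; ∫ β/(x - 4)² dx = 2/(x - 4). Sum: ln|(x - 4)| + 2/(x - 4) + C


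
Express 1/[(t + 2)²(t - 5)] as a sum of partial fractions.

Cover-up at t=5: C = 1/(5 + 2)² = 1/49. Cover-up at t=-2: B = 1/(-2 - 5) = -1/7. Comparing t² coeff: A = -C = -1/49
Result: (-1/49)/(t + 2) - (1/7)/(t + 2)² + (1/49)/(t - 5)


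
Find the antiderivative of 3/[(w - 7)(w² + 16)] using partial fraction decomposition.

Cover-up at w=7: α = 3/(7²+16) = 3/65. Coeff matching: β = -3/65, γ = -21/65. Decomposition: (3/65)/(w - 7) - ((3/65)w + 21/65)/(w² + 16). Integrate: linear → ln, quadratic → (1/2)ln + arctan: (3/65) ln|(w - 7)| - (3/130) ln(w² + 16) - (21/260) arctan(w/4) + C


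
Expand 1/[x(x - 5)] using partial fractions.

1/x(x - 5) = α/x + β/(x - 5). α = 1/(0 - 5) = -1/5, β = 1/(5 - 0) = 1/5
Result: (-1/5)/x + (1/5)/(x - 5)


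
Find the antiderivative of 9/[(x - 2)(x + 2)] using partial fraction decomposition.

Decompose: 9/[(x - 2)(x + 2)] = (9/4)/(x - 2) - (9/4)/(x + 2). Integrate each term: (9/4) ln|(x - 2)| - (9/4) ln|(x + 2)| + C


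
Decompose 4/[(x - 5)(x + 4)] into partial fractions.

4/(x - 5)(x + 4) = P/(x - 5) + Q/(x + 4). P = 4/(5 + 4) = 4/9, Q = 4/(-4 - 5) = -4/9
Result: (4/9)/(x - 5) - (4/9)/(x + 4)


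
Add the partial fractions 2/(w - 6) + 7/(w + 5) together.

Common denominator (w - 6)(w + 5). Numerator: 2(w + 5) + 7(w - 6) = (2w + 10) + (7w - 42) = 9w - 32
Result: (9w - 32)/[(w - 6)(w + 5)]


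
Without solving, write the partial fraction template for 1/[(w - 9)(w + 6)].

Distinct linear factors: P/(w - 9) + Q/(w + 6)


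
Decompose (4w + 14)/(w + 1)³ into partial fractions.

(4w + 14) = α(w + 1)² + β(w + 1) + γ. At w = -1: γ = 4·(-1) + 14 = 10. Coefficients: α = 0, β = 4
Result: 4/(w + 1)² + 10/(w + 1)³


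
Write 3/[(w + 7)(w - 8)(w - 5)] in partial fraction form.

Using cover-up method: P = 1/60, Q = 1/15, R = -1/12
Result: (1/60)/(w + 7) + (1/15)/(w - 8) - (1/12)/(w - 5)


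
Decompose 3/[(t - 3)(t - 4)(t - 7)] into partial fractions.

Using cover-up method: α = 3/4, β = -1, γ = 1/4
Result: (3/4)/(t - 3) - 1/(t - 4) + (1/4)/(t - 7)


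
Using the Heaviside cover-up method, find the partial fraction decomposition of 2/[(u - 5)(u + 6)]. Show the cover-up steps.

Cover (u - 5): set u=5, get P = 2/(5 + 6) = 2/11. Cover (u + 6): set u=-6, get Q = 2/(-6 - 5) = -2/11.
Result: (2/11)/(u - 5) - (2/11)/(u + 6)


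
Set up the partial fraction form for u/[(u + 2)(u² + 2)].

Linear + irreducible quadratic: α/(u + 2) + (βu + γ)/(u² + 2)


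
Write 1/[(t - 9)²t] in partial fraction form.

Cover-up at t=0: R = 1/(0 - 9)² = 1/81. Cover-up at t=9: Q = 1/(9 - 0) = 1/9. Comparing t² coeff: P = -R = -1/81
Result: (-1/81)/(t - 9) + (1/9)/(t - 9)² + (1/81)/t


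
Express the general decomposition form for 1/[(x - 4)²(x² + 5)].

Repeated linear + quadratic: P/(x - 4) + Q/(x - 4)² + (Rx + S)/(x² + 5)


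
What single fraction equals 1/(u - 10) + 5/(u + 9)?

Common denominator (u - 10)(u + 9). Numerator: 1(u + 9) + 5(u - 10) = (u + 9) + (5u - 50) = 6u - 41
Result: (6u - 41)/[(u - 10)(u + 9)]


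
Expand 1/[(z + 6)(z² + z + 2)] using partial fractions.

Cover-up at z = -6: P = 1/((-6)² + 1·(-6) + 2) = 1/32. Then Q = -P = -1/32, R = -P·(1 - 6) = 5/32
Result: (1/32)/(z + 6) - ((1/32)z - 5/32)/(z² + z + 2)


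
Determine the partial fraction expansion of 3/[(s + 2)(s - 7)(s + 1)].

Using cover-up method: α = 1/3, β = 1/24, γ = -3/8
Result: (1/3)/(s + 2) + (1/24)/(s - 7) - (3/8)/(s + 1)


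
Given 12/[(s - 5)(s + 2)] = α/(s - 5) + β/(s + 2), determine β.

Cover-up at s = -2: β = 12/(-2 - 5) = -12/7


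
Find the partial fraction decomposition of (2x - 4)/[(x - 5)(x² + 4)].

At x=5: P = (2·5 - 4)/(5² + 4) = 6/29. Q = -P = -6/29, R = 2 - 5·P = 28/29
Result: (6/29)/(x - 5) - ((6/29)x - 28/29)/(x² + 4)


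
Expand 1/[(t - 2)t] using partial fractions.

1/(t - 2)t = α/(t - 2) + β/t. α = 1/(2 - 0) = 1/2, β = 1/(0 - 2) = -1/2
Result: (1/2)/(t - 2) - (1/2)/t


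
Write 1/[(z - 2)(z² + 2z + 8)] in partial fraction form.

Cover-up at z = 2: A = 1/(2² + 2·2 + 8) = 1/16. Then B = -A = -1/16, C = -A·(2 + 2) = -1/4
Result: (1/16)/(z - 2) - ((1/16)z + 1/4)/(z² + 2z + 8)


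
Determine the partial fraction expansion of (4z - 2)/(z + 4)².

(4z - 2) = P(z + 4) + Q. At z = -4: Q = 4·(-4) - 2 = -18. Coeff of z: P = 4
Result: 4/(z + 4) - 18/(z + 4)²


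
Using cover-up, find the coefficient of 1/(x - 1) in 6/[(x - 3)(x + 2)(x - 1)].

Cover (x - 1), set x=1: 6/[(1 - 3)(1 + 2)] = -1


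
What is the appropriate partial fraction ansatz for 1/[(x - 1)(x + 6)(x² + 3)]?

Two linear + quadratic: α/(x - 1) + β/(x + 6) + (γx + δ)/(x² + 3)


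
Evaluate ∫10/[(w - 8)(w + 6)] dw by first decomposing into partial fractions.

Decompose: 10/[(w - 8)(w + 6)] = (5/7)/(w - 8) - (5/7)/(w + 6). Integrate each term: (5/7) ln|(w - 8)| - (5/7) ln|(w + 6)| + C


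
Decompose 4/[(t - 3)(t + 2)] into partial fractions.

4/(t - 3)(t + 2) = A/(t - 3) + B/(t + 2). A = 4/(3 + 2) = 4/5, B = 4/(-2 - 3) = -4/5
Result: (4/5)/(t - 3) - (4/5)/(t + 2)


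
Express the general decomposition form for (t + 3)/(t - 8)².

Repeated linear factor: P/(t - 8) + Q/(t - 8)²


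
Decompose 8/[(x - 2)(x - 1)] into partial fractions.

8/(x - 2)(x - 1) = P/(x - 2) + Q/(x - 1). P = 8/(2 - 1) = 8, Q = 8/(1 - 2) = -8
Result: 8/(x - 2) - 8/(x - 1)


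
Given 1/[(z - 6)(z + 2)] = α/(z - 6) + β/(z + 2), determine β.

Cover-up at z = -2: β = 1/(-2 - 6) = -1/8


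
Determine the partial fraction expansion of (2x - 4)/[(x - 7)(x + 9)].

At x=7: P = (2·7 - 4)/(7 + 9) = 5/8. At x=-9: Q = (2·(-9) - 4)/(-9 - 7) = 11/8
Result: (5/8)/(x - 7) + (11/8)/(x + 9)


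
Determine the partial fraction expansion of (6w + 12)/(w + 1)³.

(6w + 12) = P(w + 1)² + Q(w + 1) + R. At w = -1: R = 6·(-1) + 12 = 6. Coefficients: P = 0, Q = 6
Result: 6/(w + 1)² + 6/(w + 1)³


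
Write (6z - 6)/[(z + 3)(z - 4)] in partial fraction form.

At z=-3: A = (6·(-3) - 6)/(-3 - 4) = 24/7. At z=4: B = (6·4 - 6)/(4 + 3) = 18/7
Result: (24/7)/(z + 3) + (18/7)/(z - 4)


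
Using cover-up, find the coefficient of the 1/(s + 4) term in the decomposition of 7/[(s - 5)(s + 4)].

Cover (s + 4), set s=-4: 7/((s - 5) at s=-4) = 7/(-9) = -7/9


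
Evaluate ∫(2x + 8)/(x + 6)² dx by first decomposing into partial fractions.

Decompose: α = 2, β = 2·(-6) + 8 = -4, so (2x + 8)/(x + 6)² = 2/(x + 6) - 4/(x + 6)². Integrate: ∫ α/(x + 6) dx = 2 ln|(x + 6)|; ∫ β/(x + 6)² dx = 4/(x + 6). Sum: 2 ln|(x + 6)| + 4/(x + 6) + C


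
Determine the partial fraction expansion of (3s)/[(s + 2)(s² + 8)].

At s=-2: α = (3·(-2) + 0)/((-2)² + 8) = -1/2. β = -α = 1/2, γ = 3 - (-2)·α = 2
Result: (-1/2)/(s + 2) + ((1/2)s + 2)/(s² + 8)


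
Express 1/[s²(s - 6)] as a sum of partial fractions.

Cover-up at s=6: γ = 1/(6 - 0)² = 1/36. Cover-up at s=0: β = 1/(0 - 6) = -1/6. Comparing s² coeff: α = -γ = -1/36
Result: (-1/36)/s - (1/6)/s² + (1/36)/(s - 6)


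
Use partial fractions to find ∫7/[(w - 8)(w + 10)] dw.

Decompose: 7/[(w - 8)(w + 10)] = (7/18)/(w - 8) - (7/18)/(w + 10). Integrate each term: (7/18) ln|(w - 8)| - (7/18) ln|(w + 10)| + C


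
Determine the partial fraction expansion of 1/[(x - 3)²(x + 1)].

Cover-up at x=-1: γ = 1/(-1 - 3)² = 1/16. Cover-up at x=3: β = 1/(3 + 1) = 1/4. Comparing x² coeff: α = -γ = -1/16
Result: (-1/16)/(x - 3) + (1/4)/(x - 3)² + (1/16)/(x + 1)


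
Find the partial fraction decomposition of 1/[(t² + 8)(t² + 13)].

Coefficient matching gives α = γ = 0, β = 1/(13-8) = 1/5, δ = -β = -1/5
Result: (1/5)/(t² + 8) - (1/5)/(t² + 13)


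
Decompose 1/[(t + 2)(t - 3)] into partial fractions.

1/(t + 2)(t - 3) = A/(t + 2) + B/(t - 3). A = 1/(-2 - 3) = -1/5, B = 1/(3 + 2) = 1/5
Result: (-1/5)/(t + 2) + (1/5)/(t - 3)


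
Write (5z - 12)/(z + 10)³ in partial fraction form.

(5z - 12) = P(z + 10)² + Q(z + 10) + R. At z = -10: R = 5·(-10) - 12 = -62. Coefficients: P = 0, Q = 5
Result: 5/(z + 10)² - 62/(z + 10)³


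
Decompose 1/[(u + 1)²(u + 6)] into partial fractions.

Cover-up at u=-6: R = 1/(-6 + 1)² = 1/25. Cover-up at u=-1: Q = 1/(-1 + 6) = 1/5. Comparing u² coeff: P = -R = -1/25
Result: (-1/25)/(u + 1) + (1/5)/(u + 1)² + (1/25)/(u + 6)


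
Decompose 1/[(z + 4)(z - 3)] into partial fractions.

1/(z + 4)(z - 3) = P/(z + 4) + Q/(z - 3). P = 1/(-4 - 3) = -1/7, Q = 1/(3 + 4) = 1/7
Result: (-1/7)/(z + 4) + (1/7)/(z - 3)


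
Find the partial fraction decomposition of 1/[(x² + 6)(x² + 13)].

Coefficient matching gives α = γ = 0, β = 1/(13-6) = 1/7, δ = -β = -1/7
Result: (1/7)/(x² + 6) - (1/7)/(x² + 13)


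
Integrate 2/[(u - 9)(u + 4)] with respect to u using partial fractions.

Decompose: 2/[(u - 9)(u + 4)] = (2/13)/(u - 9) - (2/13)/(u + 4). Integrate each term: (2/13) ln|(u - 9)| - (2/13) ln|(u + 4)| + C


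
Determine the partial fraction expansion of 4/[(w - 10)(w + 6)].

4/(w - 10)(w + 6) = A/(w - 10) + B/(w + 6). A = 4/(10 + 6) = 1/4, B = 4/(-6 - 10) = -1/4
Result: (1/4)/(w - 10) - (1/4)/(w + 6)


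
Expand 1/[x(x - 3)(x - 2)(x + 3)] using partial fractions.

Using Heaviside cover-up: (1/18)/x + (1/18)/(x - 3) - (1/10)/(x - 2) - (1/90)/(x + 3)


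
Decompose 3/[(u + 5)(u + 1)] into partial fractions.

3/(u + 5)(u + 1) = P/(u + 5) + Q/(u + 1). P = 3/(-5 + 1) = -3/4, Q = 3/(-1 + 5) = 3/4
Result: (-3/4)/(u + 5) + (3/4)/(u + 1)


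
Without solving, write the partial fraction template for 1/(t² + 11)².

Repeated quadratic factor: (Pt + Q)/(t² + 11) + (Rt + S)/(t² + 11)²


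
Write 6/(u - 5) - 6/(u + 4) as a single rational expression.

Common denominator (u - 5)(u + 4). Numerator: 6(u + 4) - 6(u - 5) = (6u + 24) - (6u - 30) = 54
Result: (54)/[(u - 5)(u + 4)]


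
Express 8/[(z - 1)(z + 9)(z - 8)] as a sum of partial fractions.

Using cover-up method: P = -4/35, Q = 4/85, R = 8/119
Result: (-4/35)/(z - 1) + (4/85)/(z + 9) + (8/119)/(z - 8)


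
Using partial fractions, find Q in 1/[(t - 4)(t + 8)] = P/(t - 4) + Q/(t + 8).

Cover-up at t = -8: Q = 1/(-8 - 4) = -1/12


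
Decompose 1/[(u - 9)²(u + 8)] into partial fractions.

Cover-up at u=-8: γ = 1/(-8 - 9)² = 1/289. Cover-up at u=9: β = 1/(9 + 8) = 1/17. Comparing u² coeff: α = -γ = -1/289
Result: (-1/289)/(u - 9) + (1/17)/(u - 9)² + (1/289)/(u + 8)


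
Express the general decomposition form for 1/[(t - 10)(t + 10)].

Distinct linear factors: P/(t - 10) + Q/(t + 10)


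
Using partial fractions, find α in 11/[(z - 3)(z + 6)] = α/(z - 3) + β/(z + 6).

Cover-up at z = 3: α = 11/(3 + 6) = 11/9


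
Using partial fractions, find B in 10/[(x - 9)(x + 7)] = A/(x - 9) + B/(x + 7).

Cover-up at x = -7: B = 10/(-7 - 9) = -10/16 = -5/8


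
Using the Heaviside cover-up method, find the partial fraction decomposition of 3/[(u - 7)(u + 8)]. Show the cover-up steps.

Cover (u - 7): set u=7, get α = 3/(7 + 8) = 1/5. Cover (u + 8): set u=-8, get β = 3/(-8 - 7) = -1/5.
Result: (1/5)/(u - 7) - (1/5)/(u + 8)


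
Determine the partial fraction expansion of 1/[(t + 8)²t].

Cover-up at t=0: R = 1/(0 + 8)² = 1/64. Cover-up at t=-8: Q = 1/(-8 - 0) = -1/8. Comparing t² coeff: P = -R = -1/64
Result: (-1/64)/(t + 8) - (1/8)/(t + 8)² + (1/64)/t


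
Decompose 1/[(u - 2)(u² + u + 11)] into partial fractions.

Cover-up at u = 2: A = 1/(2² + 1·2 + 11) = 1/17. Then B = -A = -1/17, C = -A·(1 + 2) = -3/17
Result: (1/17)/(u - 2) - ((1/17)u + 3/17)/(u² + u + 11)


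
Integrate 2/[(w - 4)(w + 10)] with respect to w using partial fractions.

Decompose: 2/[(w - 4)(w + 10)] = (1/7)/(w - 4) - (1/7)/(w + 10). Integrate each term: (1/7) ln|(w - 4)| - (1/7) ln|(w + 10)| + C


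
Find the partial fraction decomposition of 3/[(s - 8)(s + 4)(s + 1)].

Using cover-up method: α = 1/36, β = 1/12, γ = -1/9
Result: (1/36)/(s - 8) + (1/12)/(s + 4) - (1/9)/(s + 1)


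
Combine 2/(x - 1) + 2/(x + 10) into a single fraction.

Common denominator (x - 1)(x + 10). Numerator: 2(x + 10) + 2(x - 1) = (2x + 20) + (2x - 2) = 4x + 18
Result: (4x + 18)/[(x - 1)(x + 10)]


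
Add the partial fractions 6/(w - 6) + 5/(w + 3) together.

Common denominator (w - 6)(w + 3). Numerator: 6(w + 3) + 5(w - 6) = (6w + 18) + (5w - 30) = 11w - 12
Result: (11w - 12)/[(w - 6)(w + 3)]


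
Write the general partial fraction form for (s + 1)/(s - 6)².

Repeated linear factor: P/(s - 6) + Q/(s - 6)²


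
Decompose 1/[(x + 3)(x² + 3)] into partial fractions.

Cover-up at x = -3: α = 1/((-3)² + 3) = 1/12. Then β = -α = -1/12, γ = -α·(0 - 3) = 1/4
Result: (1/12)/(x + 3) - ((1/12)x - 1/4)/(x² + 3)


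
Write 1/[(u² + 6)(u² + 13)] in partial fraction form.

Coefficient matching gives α = γ = 0, β = 1/(13-6) = 1/7, δ = -β = -1/7
Result: (1/7)/(u² + 6) - (1/7)/(u² + 13)


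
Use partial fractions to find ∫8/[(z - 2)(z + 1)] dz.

Decompose: 8/[(z - 2)(z + 1)] = (8/3)/(z - 2) - (8/3)/(z + 1). Integrate each term: (8/3) ln|(z - 2)| - (8/3) ln|(z + 1)| + C


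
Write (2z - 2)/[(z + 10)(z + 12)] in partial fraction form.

At z=-10: α = (2·(-10) - 2)/(-10 + 12) = -11. At z=-12: β = (2·(-12) - 2)/(-12 + 10) = 13
Result: -11/(z + 10) + 13/(z + 12)


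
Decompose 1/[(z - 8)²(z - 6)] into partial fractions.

Cover-up at z=6: R = 1/(6 - 8)² = 1/4. Cover-up at z=8: Q = 1/(8 - 6) = 1/2. Comparing z² coeff: P = -R = -1/4
Result: (-1/4)/(z - 8) + (1/2)/(z - 8)² + (1/4)/(z - 6)


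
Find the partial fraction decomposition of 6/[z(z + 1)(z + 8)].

Using cover-up method: α = 3/4, β = -6/7, γ = 3/28
Result: (3/4)/z - (6/7)/(z + 1) + (3/28)/(z + 8)


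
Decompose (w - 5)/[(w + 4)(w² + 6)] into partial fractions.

At w=-4: P = (1·(-4) - 5)/((-4)² + 6) = -9/22. Q = -P = 9/22, R = 1 - (-4)·P = -7/11
Result: (-9/22)/(w + 4) + ((9/22)w - 7/11)/(w² + 6)
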